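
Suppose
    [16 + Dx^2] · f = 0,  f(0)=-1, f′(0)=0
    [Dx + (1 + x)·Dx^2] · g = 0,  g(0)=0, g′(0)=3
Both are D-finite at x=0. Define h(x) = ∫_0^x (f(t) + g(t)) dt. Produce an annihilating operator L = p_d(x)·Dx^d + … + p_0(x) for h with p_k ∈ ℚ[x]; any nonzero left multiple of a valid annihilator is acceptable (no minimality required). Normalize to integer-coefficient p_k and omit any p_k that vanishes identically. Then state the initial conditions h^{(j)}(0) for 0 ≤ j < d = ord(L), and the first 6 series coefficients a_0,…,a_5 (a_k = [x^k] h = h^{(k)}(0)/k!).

f: a_k = -1, 0, 8, 0, -32/3, 0, …
g: a_k = 0, 3, -3/2, 1, -3/4, 3/5, …
h₀=f+g: left-lcm gives L₀, ord ≤ 4.
Integrate: L := L₀·Dx.
L = (176 + 256·x + 128·x^2)·Dx^2 + (144 + 400·x + 384·x^2 + 128·x^3)·Dx^3 + (11 + 16·x + 8·x^2)·Dx^4 + (9 + 25·x + 24·x^2 + 8·x^3)·Dx^5  (order 5).
h: a_k = 0, -1, 3/2, 13/6, 1/4, -137/60, …
ICs: h(0) = 0, h′(0) = -1, h′′(0) = 3, h′′′(0) = 13, h′′′′(0) = 6.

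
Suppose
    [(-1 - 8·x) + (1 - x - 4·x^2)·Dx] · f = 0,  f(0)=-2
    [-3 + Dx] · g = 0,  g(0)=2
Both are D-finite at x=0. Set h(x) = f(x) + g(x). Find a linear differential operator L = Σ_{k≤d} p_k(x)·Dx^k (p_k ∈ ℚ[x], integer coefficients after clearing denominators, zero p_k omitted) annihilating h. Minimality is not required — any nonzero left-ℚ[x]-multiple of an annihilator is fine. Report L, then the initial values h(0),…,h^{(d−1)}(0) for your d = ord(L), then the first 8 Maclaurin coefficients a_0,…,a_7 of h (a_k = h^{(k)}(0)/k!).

L = (-21 - 9·x - 396·x^2 - 288·x^3) + (1 + 42·x + 159·x^2 - 72·x^3 - 144·x^4)·Dx + (2 - 13·x - 9·x^2 + 56·x^3 + 48·x^4)·Dx^2  (order 2).
h: a_k = 0, 4, -1, -9, -205/4, -2519/20, -14399/40, -246717/280, …
ICs: h(0) = 0, h′(0) = 4.

f: a_k = -2, -2, -10, -18, -58, -130, -362, -882, …
g: a_k = 2, 6, 9, 9, 27/4, 81/20, 81/40, 243/280, …
Weyl lclm of L_f,L_g ⇒ L₀ (ord ≤ 2).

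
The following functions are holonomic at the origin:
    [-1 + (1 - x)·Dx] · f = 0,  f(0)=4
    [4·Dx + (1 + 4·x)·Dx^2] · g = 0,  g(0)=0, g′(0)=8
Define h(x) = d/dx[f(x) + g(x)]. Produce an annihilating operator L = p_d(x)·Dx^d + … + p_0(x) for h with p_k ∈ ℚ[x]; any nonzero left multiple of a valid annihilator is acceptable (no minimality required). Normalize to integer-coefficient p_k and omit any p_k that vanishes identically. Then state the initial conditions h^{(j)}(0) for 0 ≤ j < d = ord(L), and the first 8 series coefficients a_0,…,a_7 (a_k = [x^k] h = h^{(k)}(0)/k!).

L = (44 + 16·x) + (-13 + 56·x + 32·x^2)·Dx + (-3 - 11·x + 6·x^2 + 8·x^3)·Dx^2  (order 2).
h: a_k = 12, -24, 140, -496, 2068, -8168, 32796, -131040, …
ICs: h(0) = 12, h′(0) = -24.

f: a_k = 4, 4, 4, 4, 4, 4, 4, 4, …
g: a_k = 0, 8, -16, 128/3, -128, 2048/5, -4096/3, 32768/7, …
Weyl lclm of L_f,L_g ⇒ L₀ (ord ≤ 3).
Differentiate: ansatz ord ≤ ord L₀ ⇒ L.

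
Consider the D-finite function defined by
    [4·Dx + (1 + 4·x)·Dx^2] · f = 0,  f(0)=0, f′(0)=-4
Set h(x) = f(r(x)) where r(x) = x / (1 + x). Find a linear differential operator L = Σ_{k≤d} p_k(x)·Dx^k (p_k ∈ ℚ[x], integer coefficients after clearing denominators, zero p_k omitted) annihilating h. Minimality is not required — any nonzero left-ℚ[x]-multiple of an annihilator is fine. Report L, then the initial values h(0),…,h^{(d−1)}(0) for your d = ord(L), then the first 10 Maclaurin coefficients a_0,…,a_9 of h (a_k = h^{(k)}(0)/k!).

L = (6 + 10·x)·Dx + (1 + 6·x + 5·x^2)·Dx^2  (order 2).
h: a_k = 0, -4, 12, -124/3, 156, -3124/5, 2604, -78124/7, 48828, -1953124/9, …
ICs: h(0) = 0, h′(0) = -4.

f: a_k = 0, -4, 8, -64/3, 64, -1024/5, 2048/3, -16384/7, 8192, -262144/9, …
L₀ from L_f via x↦r, Dx↦r'^{-1}Dx.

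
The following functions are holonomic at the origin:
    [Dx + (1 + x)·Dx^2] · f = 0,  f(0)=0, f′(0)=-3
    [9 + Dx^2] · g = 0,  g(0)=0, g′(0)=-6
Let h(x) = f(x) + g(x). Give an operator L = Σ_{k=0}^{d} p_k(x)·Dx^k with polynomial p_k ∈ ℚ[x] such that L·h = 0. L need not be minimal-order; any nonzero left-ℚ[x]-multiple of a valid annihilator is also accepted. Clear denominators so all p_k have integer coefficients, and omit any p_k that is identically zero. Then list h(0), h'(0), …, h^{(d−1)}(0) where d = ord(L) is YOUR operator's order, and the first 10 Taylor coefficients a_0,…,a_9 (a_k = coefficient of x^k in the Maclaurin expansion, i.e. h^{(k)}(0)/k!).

f: a_k = 0, -3, 3/2, -1, 3/4, -3/5, 1/2, -3/7, 3/8, -1/3, …
g: a_k = 0, -6, 0, 9, 0, -81/20, 0, 243/280, 0, -243/2240, …
L₀ := lclm(L_f,L_g); ord L₀ ≤ 2+2.
L = (135 + 162·x + 81·x^2)·Dx + (99 + 261·x + 243·x^2 + 81·x^3)·Dx^2 + (15 + 18·x + 9·x^2)·Dx^3 + (11 + 29·x + 27·x^2 + 9·x^3)·Dx^4  (order 4).
h: a_k = 0, -9, 3/2, 8, 3/4, -93/20, 1/2, 123/280, 3/8, -2969/6720, …
ICs: h(0) = 0, h′(0) = -9, h′′(0) = 3, h′′′(0) = 48.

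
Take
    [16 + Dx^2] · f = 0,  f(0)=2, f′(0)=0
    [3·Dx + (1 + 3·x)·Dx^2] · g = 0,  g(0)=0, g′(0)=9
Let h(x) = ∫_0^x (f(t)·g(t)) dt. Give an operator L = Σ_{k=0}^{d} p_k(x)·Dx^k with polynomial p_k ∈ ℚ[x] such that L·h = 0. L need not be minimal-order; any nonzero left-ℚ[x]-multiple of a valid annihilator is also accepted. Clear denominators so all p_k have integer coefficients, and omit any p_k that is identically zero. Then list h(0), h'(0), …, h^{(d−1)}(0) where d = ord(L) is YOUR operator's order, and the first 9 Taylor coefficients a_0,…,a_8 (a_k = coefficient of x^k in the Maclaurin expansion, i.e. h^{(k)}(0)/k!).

f: a_k = 2, 0, -16, 0, 64/3, 0, -512/45, 0, 1024/315, …
g: a_k = 0, 9, -27/2, 27, -243/4, 729/5, -729/2, 6561/7, -19683/8, …
h₀=f·g: eliminate ⇒ L₀, order ≤ 2·2.
∫: right-multiply L₀ by Dx.
L = (2272 + 127488·x + 781056·x^2 + 1769472·x^3 + 1327104·x^4)·Dx + (4416 + 50112·x + 165888·x^2 + 165888·x^3)·Dx^2 + (1022 + 19392·x + 102816·x^2 + 221184·x^3 + 165888·x^4)·Dx^3 + (276 + 3132·x + 10368·x^2 + 10368·x^3)·Dx^4 + (55 + 714·x + 3375·x^2 + 6912·x^3 + 5184·x^4)·Dx^5  (order 5).
h: a_k = 0, 0, 9, -9, -45/2, 189/10, 43/5, -45/7, 269/140, …
ICs: h(0) = 0, h′(0) = 0, h′′(0) = 18, h′′′(0) = -54, h′′′′(0) = -540.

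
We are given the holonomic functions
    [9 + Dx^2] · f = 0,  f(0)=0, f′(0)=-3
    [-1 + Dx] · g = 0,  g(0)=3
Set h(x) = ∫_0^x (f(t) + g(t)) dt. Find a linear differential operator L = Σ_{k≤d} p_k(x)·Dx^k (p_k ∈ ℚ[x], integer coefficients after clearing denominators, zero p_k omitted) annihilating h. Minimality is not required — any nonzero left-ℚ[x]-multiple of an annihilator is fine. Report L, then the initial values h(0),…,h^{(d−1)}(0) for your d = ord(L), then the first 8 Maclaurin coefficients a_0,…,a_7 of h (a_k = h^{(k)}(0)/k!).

f: a_k = 0, -3, 0, 9/2, 0, -81/40, 0, 243/560, …
g: a_k = 3, 3, 3/2, 1/2, 1/8, 1/40, 1/240, 1/1680, …
h₀=f+g: left-lcm gives L₀, ord ≤ 3.
∫: right-multiply L₀ by Dx.
L = -9·Dx + 9·Dx^2 - Dx^3 + Dx^4  (order 4).
h: a_k = 0, 3, 0, 1/2, 5/4, 1/40, -1/3, 1/1680, …
ICs: h(0) = 0, h′(0) = 3, h′′(0) = 0, h′′′(0) = 3.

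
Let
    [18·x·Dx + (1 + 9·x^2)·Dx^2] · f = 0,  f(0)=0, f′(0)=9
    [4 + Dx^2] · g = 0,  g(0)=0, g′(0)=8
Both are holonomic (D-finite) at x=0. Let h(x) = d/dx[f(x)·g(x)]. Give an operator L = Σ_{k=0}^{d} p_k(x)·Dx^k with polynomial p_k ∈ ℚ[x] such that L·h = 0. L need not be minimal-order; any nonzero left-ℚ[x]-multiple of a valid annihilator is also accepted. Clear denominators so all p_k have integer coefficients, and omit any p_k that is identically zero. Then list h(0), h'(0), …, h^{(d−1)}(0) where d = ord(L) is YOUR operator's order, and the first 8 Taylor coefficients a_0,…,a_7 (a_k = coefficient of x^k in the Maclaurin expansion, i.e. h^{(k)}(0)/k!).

f: a_k = 0, 9, 0, -27, 0, 729/5, 0, -6561/7, …
g: a_k = 0, 8, 0, -16/3, 0, 16/15, 0, -32/315, …
Product ⇒ symmetric product L₀, ord ≤ 4.
h=h₀': d/dx-closure on L₀ ⇒ L.
L = (52480 + 1115424·x^2 + 18751824·x^4 + 15209856·x^6 + 3464208·x^8 - 11337408·x^10 + 34012224·x^12) + (31032·x + 1320624·x^3 + 10701720·x^5 + 13646880·x^7 + 18895680·x^9 + 34012224·x^11)·Dx + (13640 + 300780·x^2 + 4978584·x^4 + 5269212·x^6 + 3621672·x^8 + 2834352·x^10 + 17006112·x^12)·Dx^2 + (7758·x + 330156·x^3 + 2675430·x^5 + 3411720·x^7 + 4723920·x^9 + 8503056·x^11)·Dx^3 + (130 + 5481·x^2 + 72657·x^4 + 366687·x^6 + 688905·x^8 + 1417176·x^10 + 2125764·x^12)·Dx^4  (order 4).
h: a_k = 0, 144, 0, -1056, 0, 7920, 0, -332224/5, …
ICs: h(0) = 0, h′(0) = 144, h′′(0) = 0, h′′′(0) = -6336.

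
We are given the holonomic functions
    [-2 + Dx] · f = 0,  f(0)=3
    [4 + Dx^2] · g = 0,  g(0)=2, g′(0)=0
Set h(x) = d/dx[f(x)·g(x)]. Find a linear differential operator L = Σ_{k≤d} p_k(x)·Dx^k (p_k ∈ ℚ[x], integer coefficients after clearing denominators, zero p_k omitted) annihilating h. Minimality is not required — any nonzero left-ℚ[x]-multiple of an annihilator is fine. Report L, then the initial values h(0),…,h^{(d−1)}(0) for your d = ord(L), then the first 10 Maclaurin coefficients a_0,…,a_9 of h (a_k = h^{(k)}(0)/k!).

L = 8 - 4·Dx + Dx^2  (order 2).
h: a_k = 12, 0, -48, -64, -32, 0, 128/15, 512/105, 128/105, 0, …
ICs: h(0) = 12, h′(0) = 0.

f: a_k = 3, 6, 6, 4, 2, 4/5, 4/15, 8/105, 2/105, 4/945, …
g: a_k = 2, 0, -4, 0, 4/3, 0, -8/45, 0, 4/315, 0, …
h₀=f·g: eliminate ⇒ L₀, order ≤ 1·2.
h₀' ⇒ L via d/dx closure of L₀.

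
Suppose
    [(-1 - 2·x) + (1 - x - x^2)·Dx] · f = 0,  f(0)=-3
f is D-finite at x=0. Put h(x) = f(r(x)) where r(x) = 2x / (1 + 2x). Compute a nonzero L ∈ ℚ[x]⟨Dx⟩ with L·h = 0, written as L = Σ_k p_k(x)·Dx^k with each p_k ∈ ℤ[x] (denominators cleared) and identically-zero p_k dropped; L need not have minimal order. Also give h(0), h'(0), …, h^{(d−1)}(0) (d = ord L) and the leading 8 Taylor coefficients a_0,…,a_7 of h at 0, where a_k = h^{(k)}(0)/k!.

L = (2 + 12·x) + (-1 - 4·x + 8·x^3)·Dx  (order 1).
h: a_k = -3, -6, -12, 0, -48, 96, -384, 1152, …
ICs: h(0) = -3.

f: a_k = -3, -3, -6, -9, -15, -24, -39, -63, …
f∘r: x↦r, Dx↦Dx/r' in L_f ⇒ L₀.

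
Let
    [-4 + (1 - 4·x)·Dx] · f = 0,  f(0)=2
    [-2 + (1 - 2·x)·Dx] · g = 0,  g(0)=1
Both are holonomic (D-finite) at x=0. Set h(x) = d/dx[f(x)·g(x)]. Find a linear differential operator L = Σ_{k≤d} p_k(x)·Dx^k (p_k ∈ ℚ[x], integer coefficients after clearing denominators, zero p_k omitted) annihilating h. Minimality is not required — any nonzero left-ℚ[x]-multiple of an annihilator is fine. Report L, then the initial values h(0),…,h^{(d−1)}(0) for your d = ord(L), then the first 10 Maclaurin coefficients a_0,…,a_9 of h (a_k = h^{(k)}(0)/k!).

L = (28 - 144·x + 192·x^2) + (-3 + 26·x - 72·x^2 + 64·x^3)·Dx  (order 1).
h: a_k = 12, 112, 720, 3968, 20160, 97536, 456960, 2093056, 9427968, 41922560, …
ICs: h(0) = 12.

f: a_k = 2, 8, 32, 128, 512, 2048, 8192, 32768, 131072, 524288, …
g: a_k = 1, 2, 4, 8, 16, 32, 64, 128, 256, 512, …
L₀ := L_f ⊗_s L_g (sym. prod.), ord ≤ 1.
h=h₀': d/dx-closure on L₀ ⇒ L.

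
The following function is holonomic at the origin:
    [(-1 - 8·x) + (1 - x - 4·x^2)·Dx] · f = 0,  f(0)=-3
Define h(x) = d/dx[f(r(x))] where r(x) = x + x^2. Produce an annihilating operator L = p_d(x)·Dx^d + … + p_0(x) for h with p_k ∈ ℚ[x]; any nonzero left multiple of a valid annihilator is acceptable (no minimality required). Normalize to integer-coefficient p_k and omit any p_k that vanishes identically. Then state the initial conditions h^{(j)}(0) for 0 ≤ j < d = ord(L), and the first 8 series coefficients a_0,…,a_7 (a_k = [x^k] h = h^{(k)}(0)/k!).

f: a_k = -3, -3, -15, -27, -87, -195, -543, -1323, …
L₀ from L_f via x↦r, Dx↦r'^{-1}Dx.
h=h₀': d/dx-closure on L₀ ⇒ L.
L = (12 + 78·x + 246·x^2 + 656·x^3 + 1128·x^4 + 960·x^5 + 320·x^6) + (-1 - 9·x - 9·x^2 + 66·x^3 + 220·x^4 + 312·x^5 + 224·x^6 + 64·x^7)·Dx  (order 1).
h: a_k = -3, -36, -171, -732, -3120, -12402, -48153, -183504, …
ICs: h(0) = -3.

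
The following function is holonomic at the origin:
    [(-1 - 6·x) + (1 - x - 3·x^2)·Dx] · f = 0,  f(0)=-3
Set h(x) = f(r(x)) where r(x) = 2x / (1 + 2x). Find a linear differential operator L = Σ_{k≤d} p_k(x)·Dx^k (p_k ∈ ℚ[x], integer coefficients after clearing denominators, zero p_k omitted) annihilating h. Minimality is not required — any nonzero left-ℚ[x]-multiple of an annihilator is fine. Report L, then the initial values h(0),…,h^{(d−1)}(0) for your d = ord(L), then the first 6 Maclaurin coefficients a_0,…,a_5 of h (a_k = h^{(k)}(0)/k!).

f: a_k = -3, -3, -12, -21, -57, -120, …
h₀=f(r): pull back L_f along r ⇒ L₀.
L = (2 + 28·x) + (-1 - 4·x + 8·x^2 + 24·x^3)·Dx  (order 1).
h: a_k = -3, -6, -36, 0, -432, 864, …
ICs: h(0) = -3.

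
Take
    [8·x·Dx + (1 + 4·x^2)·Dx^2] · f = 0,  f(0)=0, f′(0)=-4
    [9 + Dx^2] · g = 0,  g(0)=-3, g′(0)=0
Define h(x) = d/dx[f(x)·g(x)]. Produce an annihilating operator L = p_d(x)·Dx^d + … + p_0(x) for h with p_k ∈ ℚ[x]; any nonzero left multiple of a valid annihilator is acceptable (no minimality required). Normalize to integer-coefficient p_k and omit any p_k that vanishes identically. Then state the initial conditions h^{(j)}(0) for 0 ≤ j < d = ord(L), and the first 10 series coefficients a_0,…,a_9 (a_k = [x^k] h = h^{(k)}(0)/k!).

f: a_k = 0, -4, 0, 16/3, 0, -64/5, 0, 256/7, 0, -1024/9, …
g: a_k = -3, 0, 27/2, 0, -81/8, 0, 243/80, 0, -2187/4480, 0, …
f·g: L₀ = L_f ⊗_s L_g, ord ≤ 2·2.
Derive L from L₀ (diff closure).
L = (134325 + 1685016·x^2 + 9665136·x^4 + 17604864·x^6 + 22954752·x^8 + 28366848·x^10 + 26873856·x^12) + (77328·x + 1187136·x^3 + 5460480·x^5 + 10782720·x^7 + 14929920·x^9 + 11943936·x^11)·Dx + (17850 + 242160·x^2 + 1468896·x^4 + 3414528·x^6 + 5764608·x^8 + 7630848·x^10 + 5971968·x^12)·Dx^2 + (8592·x + 131904·x^3 + 606720·x^5 + 1198080·x^7 + 1658880·x^9 + 1327104·x^11)·Dx^3 + (325 + 6104·x^2 + 43888·x^4 + 162048·x^6 + 357120·x^8 + 497664·x^10 + 331776·x^12)·Dx^4  (order 4).
h: a_k = 12, 0, -210, 0, 1509/2, 0, -48813/20, 0, 9906627/1120, 0, …
ICs: h(0) = 12, h′(0) = 0, h′′(0) = -420, h′′′(0) = 0.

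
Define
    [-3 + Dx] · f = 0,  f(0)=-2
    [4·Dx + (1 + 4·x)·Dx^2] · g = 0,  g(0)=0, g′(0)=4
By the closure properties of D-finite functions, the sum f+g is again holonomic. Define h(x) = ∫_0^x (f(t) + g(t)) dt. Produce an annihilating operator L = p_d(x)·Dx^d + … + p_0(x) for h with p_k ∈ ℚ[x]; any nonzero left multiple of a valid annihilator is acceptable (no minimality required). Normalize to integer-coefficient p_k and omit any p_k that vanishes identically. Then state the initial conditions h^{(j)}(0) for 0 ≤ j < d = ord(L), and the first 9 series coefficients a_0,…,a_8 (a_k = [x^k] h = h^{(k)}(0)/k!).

L = (-132 - 144·x)·Dx^2 + (23 - 72·x - 144·x^2)·Dx^3 + (7 + 40·x + 48·x^2)·Dx^4  (order 4).
h: a_k = 0, -2, -1, -17/3, 37/12, -283/20, 803/24, -82163/840, 655117/2240, …
ICs: h(0) = 0, h′(0) = -2, h′′(0) = -2, h′′′(0) = -34.

f: a_k = -2, -6, -9, -9, -27/4, -81/20, -81/40, -243/280, -729/2240, …
g: a_k = 0, 4, -8, 64/3, -64, 1024/5, -2048/3, 16384/7, -8192, …
f+g: L₀ = lclm(L_f,L_g), ord ≤ 1+2.
∫: right-multiply L₀ by Dx.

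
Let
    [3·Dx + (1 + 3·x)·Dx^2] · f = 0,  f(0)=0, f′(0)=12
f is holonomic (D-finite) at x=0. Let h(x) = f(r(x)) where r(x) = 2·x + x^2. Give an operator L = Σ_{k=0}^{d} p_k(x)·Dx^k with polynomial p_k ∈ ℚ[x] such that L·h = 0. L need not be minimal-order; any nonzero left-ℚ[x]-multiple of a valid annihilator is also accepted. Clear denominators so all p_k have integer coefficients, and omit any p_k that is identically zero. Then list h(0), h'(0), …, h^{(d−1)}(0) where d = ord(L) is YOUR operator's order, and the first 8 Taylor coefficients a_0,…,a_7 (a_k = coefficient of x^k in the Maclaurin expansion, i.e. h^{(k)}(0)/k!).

L = (5 + 6·x + 3·x^2)·Dx + (1 + 7·x + 9·x^2 + 3·x^3)·Dx^2  (order 2).
h: a_k = 0, 24, -60, 216, -882, 19224/5, -17460, 570888/7, …
ICs: h(0) = 0, h′(0) = 24.

f: a_k = 0, 12, -18, 36, -81, 972/5, -486, 8748/7, …
f∘r: x↦r, Dx↦Dx/r' in L_f ⇒ L₀.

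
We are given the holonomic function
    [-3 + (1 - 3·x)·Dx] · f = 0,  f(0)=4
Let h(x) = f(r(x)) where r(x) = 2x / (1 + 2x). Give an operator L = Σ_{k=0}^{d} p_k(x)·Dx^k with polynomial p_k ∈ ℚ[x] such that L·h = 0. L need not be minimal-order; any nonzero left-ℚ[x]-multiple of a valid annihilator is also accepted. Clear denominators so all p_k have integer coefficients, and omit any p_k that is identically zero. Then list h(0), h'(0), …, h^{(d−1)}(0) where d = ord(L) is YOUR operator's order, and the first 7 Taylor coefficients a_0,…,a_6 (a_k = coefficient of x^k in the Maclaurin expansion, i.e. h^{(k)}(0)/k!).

f: a_k = 4, 12, 36, 108, 324, 972, 2916, …
Substitute x→r, Dx→(1/r')Dx; clear ⇒ L₀.
L = 6 + (-1 + 2·x + 8·x^2)·Dx  (order 1).
h: a_k = 4, 24, 96, 384, 1536, 6144, 24576, …
ICs: h(0) = 4.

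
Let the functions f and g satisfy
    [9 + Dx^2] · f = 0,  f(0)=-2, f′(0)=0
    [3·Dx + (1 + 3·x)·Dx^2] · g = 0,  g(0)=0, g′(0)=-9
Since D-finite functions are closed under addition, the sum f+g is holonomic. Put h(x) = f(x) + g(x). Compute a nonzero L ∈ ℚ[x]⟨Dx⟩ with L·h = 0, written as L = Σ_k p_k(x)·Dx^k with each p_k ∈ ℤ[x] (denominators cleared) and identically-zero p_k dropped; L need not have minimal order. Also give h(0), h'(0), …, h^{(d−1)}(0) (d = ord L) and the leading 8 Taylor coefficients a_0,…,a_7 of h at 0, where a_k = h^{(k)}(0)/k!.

L = (63 + 54·x + 81·x^2)·Dx + (9 + 45·x + 81·x^2 + 81·x^3)·Dx^2 + (7 + 6·x + 9·x^2)·Dx^3 + (1 + 5·x + 9·x^2 + 9·x^3)·Dx^4  (order 4).
h: a_k = -2, -9, 45/2, -27, 54, -729/5, 14661/40, -6561/7, …
ICs: h(0) = -2, h′(0) = -9, h′′(0) = 45, h′′′(0) = -162.

f: a_k = -2, 0, 9, 0, -27/4, 0, 81/40, 0, …
g: a_k = 0, -9, 27/2, -27, 243/4, -729/5, 729/2, -6561/7, …
h₀=f+g: left-lcm gives L₀, ord ≤ 4.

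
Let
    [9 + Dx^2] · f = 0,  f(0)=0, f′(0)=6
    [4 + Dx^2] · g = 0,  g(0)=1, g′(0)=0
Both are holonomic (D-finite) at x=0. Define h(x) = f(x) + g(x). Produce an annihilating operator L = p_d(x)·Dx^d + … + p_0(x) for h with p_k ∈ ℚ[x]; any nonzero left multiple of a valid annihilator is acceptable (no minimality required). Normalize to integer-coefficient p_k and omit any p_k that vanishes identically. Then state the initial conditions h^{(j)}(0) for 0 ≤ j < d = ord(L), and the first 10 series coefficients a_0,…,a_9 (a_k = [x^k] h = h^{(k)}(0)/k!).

f: a_k = 0, 6, 0, -9, 0, 81/20, 0, -243/280, 0, 243/2240, …
g: a_k = 1, 0, -2, 0, 2/3, 0, -4/45, 0, 2/315, 0, …
Weyl lclm of L_f,L_g ⇒ L₀ (ord ≤ 4).
L = 36 + 13·Dx^2 + Dx^4  (order 4).
h: a_k = 1, 6, -2, -9, 2/3, 81/20, -4/45, -243/280, 2/315, 243/2240, …
ICs: h(0) = 1, h′(0) = 6, h′′(0) = -4, h′′′(0) = -54.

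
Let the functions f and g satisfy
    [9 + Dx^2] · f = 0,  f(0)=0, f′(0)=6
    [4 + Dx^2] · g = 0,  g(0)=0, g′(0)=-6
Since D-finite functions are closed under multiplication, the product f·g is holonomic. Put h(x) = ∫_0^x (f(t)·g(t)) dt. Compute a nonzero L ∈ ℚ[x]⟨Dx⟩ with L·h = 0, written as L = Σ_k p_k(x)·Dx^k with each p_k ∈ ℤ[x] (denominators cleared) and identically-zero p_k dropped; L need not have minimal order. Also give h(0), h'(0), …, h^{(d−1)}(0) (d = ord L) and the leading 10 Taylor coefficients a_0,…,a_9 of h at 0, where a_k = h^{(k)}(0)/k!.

f: a_k = 0, 6, 0, -9, 0, 81/20, 0, -243/280, 0, 243/2240, …
g: a_k = 0, -6, 0, 4, 0, -4/5, 0, 8/105, 0, -4/945, …
L₀ := L_f ⊗_s L_g (sym. prod.), ord ≤ 4.
∫: right-multiply L₀ by Dx.
L = 25·Dx + 26·Dx^3 + Dx^5  (order 5).
h: a_k = 0, 0, 0, -12, 0, 78/5, 0, -93/10, 0, 4069/1260, …
ICs: h(0) = 0, h′(0) = 0, h′′(0) = 0, h′′′(0) = -72, h′′′′(0) = 0.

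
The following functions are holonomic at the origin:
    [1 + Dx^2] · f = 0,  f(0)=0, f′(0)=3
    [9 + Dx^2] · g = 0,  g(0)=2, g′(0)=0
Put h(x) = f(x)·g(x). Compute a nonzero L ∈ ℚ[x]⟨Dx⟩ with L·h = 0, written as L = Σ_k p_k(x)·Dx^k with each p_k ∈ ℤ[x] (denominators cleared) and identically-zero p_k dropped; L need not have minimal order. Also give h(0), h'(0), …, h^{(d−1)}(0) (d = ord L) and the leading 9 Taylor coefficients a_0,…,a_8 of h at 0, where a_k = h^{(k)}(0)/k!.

f: a_k = 0, 3, 0, -1/2, 0, 1/40, 0, -1/1680, 0, …
g: a_k = 2, 0, -9, 0, 27/4, 0, -81/40, 0, 729/2240, …
f·g: L₀ = L_f ⊗_s L_g, ord ≤ 2·2.
L = 64 + 20·Dx^2 + Dx^4  (order 4).
h: a_k = 0, 6, 0, -28, 0, 124/5, 0, -1016/105, 0, …
ICs: h(0) = 0, h′(0) = 6, h′′(0) = 0, h′′′(0) = -168.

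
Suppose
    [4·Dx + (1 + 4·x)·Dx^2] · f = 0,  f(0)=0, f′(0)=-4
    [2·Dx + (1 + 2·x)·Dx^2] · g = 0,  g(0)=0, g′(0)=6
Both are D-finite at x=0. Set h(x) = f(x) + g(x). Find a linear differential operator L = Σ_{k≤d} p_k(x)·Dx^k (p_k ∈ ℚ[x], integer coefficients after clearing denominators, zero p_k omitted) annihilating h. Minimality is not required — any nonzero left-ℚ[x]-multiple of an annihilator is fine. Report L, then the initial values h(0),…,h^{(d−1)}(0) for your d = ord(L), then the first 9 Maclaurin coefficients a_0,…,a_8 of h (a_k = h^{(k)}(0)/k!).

f: a_k = 0, -4, 8, -64/3, 64, -1024/5, 2048/3, -16384/7, 8192, …
g: a_k = 0, 6, -6, 8, -12, 96/5, -32, 384/7, -96, …
L₀ := lclm(L_f,L_g); ord L₀ ≤ 2+2.
L = 16·Dx + (12 + 32·x)·Dx^2 + (1 + 6·x + 8·x^2)·Dx^3  (order 3).
h: a_k = 0, 2, 2, -40/3, 52, -928/5, 1952/3, -16000/7, 8096, …
ICs: h(0) = 0, h′(0) = 2, h′′(0) = 4.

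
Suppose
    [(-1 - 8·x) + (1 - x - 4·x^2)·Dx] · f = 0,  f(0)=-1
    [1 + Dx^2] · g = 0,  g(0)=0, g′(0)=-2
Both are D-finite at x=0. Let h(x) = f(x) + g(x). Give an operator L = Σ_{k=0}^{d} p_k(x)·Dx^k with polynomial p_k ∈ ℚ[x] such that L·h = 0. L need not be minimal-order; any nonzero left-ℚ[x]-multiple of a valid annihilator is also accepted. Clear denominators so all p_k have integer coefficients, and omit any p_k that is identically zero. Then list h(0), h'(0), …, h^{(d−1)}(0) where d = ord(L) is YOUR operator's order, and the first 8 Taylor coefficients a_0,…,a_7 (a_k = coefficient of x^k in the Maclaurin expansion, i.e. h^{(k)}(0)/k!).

L = (55 + 486·x + 553·x^2 + 1488·x^3 + 80·x^4 + 128·x^5) + (-11 - 11·x - 23·x^2 + 169·x^3 + 348·x^4 + 48·x^5 + 64·x^6)·Dx + (55 + 486·x + 553·x^2 + 1488·x^3 + 80·x^4 + 128·x^5)·Dx^2 + (-11 - 11·x - 23·x^2 + 169·x^3 + 348·x^4 + 48·x^5 + 64·x^6)·Dx^3  (order 3).
h: a_k = -1, -3, -5, -26/3, -29, -3901/60, -181, -1111319/2520, …
ICs: h(0) = -1, h′(0) = -3, h′′(0) = -10.

f: a_k = -1, -1, -5, -9, -29, -65, -181, -441, …
g: a_k = 0, -2, 0, 1/3, 0, -1/60, 0, 1/2520, …
L₀ := lclm(L_f,L_g); ord L₀ ≤ 1+2.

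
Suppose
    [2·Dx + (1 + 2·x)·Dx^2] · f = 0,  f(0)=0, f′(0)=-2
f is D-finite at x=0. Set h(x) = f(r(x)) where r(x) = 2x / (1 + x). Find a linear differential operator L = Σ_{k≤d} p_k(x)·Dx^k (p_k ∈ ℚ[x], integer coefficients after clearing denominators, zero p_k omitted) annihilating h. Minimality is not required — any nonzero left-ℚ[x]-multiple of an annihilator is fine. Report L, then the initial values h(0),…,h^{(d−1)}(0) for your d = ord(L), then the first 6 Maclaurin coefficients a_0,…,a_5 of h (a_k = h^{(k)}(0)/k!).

L = (6 + 10·x)·Dx + (1 + 6·x + 5·x^2)·Dx^2  (order 2).
h: a_k = 0, -4, 12, -124/3, 156, -3124/5, …
ICs: h(0) = 0, h′(0) = -4.

f: a_k = 0, -2, 2, -8/3, 4, -32/5, …
Change of var in L_f (x↦r) gives L₀.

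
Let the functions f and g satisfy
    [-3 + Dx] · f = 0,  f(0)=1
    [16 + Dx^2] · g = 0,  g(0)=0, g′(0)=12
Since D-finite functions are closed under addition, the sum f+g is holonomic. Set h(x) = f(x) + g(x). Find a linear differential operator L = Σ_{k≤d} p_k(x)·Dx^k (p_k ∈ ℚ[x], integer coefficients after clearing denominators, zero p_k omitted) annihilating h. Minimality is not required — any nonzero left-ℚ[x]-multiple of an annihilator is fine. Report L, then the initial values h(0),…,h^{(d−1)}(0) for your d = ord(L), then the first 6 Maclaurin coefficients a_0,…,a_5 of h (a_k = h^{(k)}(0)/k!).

f: a_k = 1, 3, 9/2, 9/2, 27/8, 81/40, …
g: a_k = 0, 12, 0, -32, 0, 128/5, …
Weyl lclm of L_f,L_g ⇒ L₀ (ord ≤ 3).
L = -48 + 16·Dx - 3·Dx^2 + Dx^3  (order 3).
h: a_k = 1, 15, 9/2, -55/2, 27/8, 221/8, …
ICs: h(0) = 1, h′(0) = 15, h′′(0) = 9.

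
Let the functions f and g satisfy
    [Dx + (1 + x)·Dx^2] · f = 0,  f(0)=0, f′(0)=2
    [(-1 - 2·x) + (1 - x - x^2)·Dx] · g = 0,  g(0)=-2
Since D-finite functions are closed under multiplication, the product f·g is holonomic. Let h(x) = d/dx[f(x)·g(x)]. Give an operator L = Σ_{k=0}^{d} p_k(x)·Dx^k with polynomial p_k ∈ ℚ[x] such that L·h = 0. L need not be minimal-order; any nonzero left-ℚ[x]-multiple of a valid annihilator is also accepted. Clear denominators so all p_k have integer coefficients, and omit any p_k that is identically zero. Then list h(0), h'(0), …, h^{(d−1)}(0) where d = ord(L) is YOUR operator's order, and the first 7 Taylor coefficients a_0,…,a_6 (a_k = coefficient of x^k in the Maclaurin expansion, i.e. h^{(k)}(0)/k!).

L = (26 + 54·x + 36·x^2) + (7 + 37·x + 60·x^2 + 28·x^3)·Dx + (-3 - 4·x + 6·x^2 + 11·x^3 + 4·x^4)·Dx^2  (order 2).
h: a_k = -4, -4, -22, -100/3, -247/3, -724/5, -1441/5, …
ICs: h(0) = -4, h′(0) = -4.

f: a_k = 0, 2, -1, 2/3, -1/2, 2/5, -1/3, …
g: a_k = -2, -2, -4, -6, -10, -16, -26, …
f·g: L₀ = L_f ⊗_s L_g, ord ≤ 2·1.
h₀' ⇒ L via d/dx closure of L₀.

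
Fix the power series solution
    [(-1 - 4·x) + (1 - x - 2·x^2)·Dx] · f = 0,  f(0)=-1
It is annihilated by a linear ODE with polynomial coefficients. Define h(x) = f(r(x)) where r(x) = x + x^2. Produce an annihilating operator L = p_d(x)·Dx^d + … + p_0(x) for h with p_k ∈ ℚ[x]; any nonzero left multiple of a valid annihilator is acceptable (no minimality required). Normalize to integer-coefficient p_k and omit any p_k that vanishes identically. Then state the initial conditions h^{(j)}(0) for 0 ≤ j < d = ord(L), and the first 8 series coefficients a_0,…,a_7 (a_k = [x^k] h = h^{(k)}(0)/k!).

f: a_k = -1, -1, -3, -5, -11, -21, -43, -85, …
f∘r: x↦r, Dx↦Dx/r' in L_f ⇒ L₀.
L = (1 + 6·x + 12·x^2 + 8·x^3) + (-1 + x + 3·x^2 + 4·x^3 + 2·x^4)·Dx  (order 1).
h: a_k = -1, -1, -4, -11, -29, -80, -219, -597, …
ICs: h(0) = -1.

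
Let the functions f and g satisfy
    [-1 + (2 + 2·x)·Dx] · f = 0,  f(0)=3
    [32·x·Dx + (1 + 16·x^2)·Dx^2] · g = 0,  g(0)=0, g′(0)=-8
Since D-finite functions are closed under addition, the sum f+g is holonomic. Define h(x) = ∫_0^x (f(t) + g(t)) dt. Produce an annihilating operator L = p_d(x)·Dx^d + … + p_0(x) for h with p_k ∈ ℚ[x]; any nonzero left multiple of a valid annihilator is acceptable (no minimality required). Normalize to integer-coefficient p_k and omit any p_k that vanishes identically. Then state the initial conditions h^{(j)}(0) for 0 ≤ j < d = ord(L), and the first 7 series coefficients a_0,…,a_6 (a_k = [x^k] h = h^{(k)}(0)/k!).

L = (-64 - 160·x + 3072·x^2 + 1536·x^3)·Dx^2 + (-131 - 256·x + 5920·x^2 + 12288·x^3 + 5376·x^4)·Dx^3 + (-2 + 126·x + 192·x^2 + 2112·x^3 + 3584·x^4 + 1536·x^5)·Dx^4  (order 4).
h: a_k = 0, 3, -13/4, -1/8, 2057/192, -3/128, -524183/7680, …
ICs: h(0) = 0, h′(0) = 3, h′′(0) = -13/2, h′′′(0) = -3/4.

f: a_k = 3, 3/2, -3/8, 3/16, -15/128, 21/256, -63/1024, …
g: a_k = 0, -8, 0, 128/3, 0, -2048/5, 0, …
h₀=f+g: left-lcm gives L₀, ord ≤ 3.
h=∫₀ˣh₀: take L = L₀·Dx.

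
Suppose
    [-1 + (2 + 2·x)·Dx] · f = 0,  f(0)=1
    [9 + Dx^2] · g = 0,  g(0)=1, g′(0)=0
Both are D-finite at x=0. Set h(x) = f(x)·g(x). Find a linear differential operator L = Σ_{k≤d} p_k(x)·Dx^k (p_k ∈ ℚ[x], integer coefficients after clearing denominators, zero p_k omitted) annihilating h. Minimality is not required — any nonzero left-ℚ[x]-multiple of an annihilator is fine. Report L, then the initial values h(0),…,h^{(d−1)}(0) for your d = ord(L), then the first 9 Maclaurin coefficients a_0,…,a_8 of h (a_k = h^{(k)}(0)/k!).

L = (39 + 72·x + 36·x^2) + (-4 - 4·x)·Dx + (4 + 8·x + 4·x^2)·Dx^2  (order 2).
h: a_k = 1, 1/2, -37/8, -35/16, 499/128, 367/256, -6549/5120, -4119/10240, 271401/1146880, …
ICs: h(0) = 1, h′(0) = 1/2.

f: a_k = 1, 1/2, -1/8, 1/16, -5/128, 7/256, -21/1024, 33/2048, -429/32768, …
g: a_k = 1, 0, -9/2, 0, 27/8, 0, -81/80, 0, 729/4480, …
L₀ := L_f ⊗_s L_g (sym. prod.), ord ≤ 2.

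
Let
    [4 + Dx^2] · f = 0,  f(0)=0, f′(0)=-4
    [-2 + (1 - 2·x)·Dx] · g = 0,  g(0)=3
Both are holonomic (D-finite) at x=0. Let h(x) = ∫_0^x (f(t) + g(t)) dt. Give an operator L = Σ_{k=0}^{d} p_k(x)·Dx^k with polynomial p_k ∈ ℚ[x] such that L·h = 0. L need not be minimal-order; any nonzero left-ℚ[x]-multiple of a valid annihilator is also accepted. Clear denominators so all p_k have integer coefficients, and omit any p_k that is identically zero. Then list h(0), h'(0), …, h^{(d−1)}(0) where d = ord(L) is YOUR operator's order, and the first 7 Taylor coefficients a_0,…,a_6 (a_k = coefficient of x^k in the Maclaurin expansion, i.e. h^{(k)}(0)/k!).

L = (-56 + 32·x - 32·x^2)·Dx + (12 - 40·x + 48·x^2 - 32·x^3)·Dx^2 + (-14 + 8·x - 8·x^2)·Dx^3 + (3 - 10·x + 12·x^2 - 8·x^3)·Dx^4  (order 4).
h: a_k = 0, 3, 1, 4, 20/3, 48/5, 716/45, …
ICs: h(0) = 0, h′(0) = 3, h′′(0) = 2, h′′′(0) = 24.

f: a_k = 0, -4, 0, 8/3, 0, -8/15, 0, …
g: a_k = 3, 6, 12, 24, 48, 96, 192, …
h₀=f+g: left-lcm gives L₀, ord ≤ 3.
h=∫₀ˣh₀: take L = L₀·Dx.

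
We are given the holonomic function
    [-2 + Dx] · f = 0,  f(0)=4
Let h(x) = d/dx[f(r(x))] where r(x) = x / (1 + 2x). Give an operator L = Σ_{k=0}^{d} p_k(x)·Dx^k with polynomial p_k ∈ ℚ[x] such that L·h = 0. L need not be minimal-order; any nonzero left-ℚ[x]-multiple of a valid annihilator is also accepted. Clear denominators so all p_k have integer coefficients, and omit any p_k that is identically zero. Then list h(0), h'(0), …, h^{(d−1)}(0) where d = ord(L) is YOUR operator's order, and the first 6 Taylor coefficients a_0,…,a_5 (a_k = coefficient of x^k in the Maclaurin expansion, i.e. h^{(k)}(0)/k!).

L = (-2 - 8·x) + (-1 - 4·x - 4·x^2)·Dx  (order 1).
h: a_k = 8, -16, 16, 32/3, -304/3, 4832/15, …
ICs: h(0) = 8.

f: a_k = 4, 8, 8, 16/3, 8/3, 16/15, …
L₀ from L_f via x↦r, Dx↦r'^{-1}Dx.
Derive L from L₀ (diff closure).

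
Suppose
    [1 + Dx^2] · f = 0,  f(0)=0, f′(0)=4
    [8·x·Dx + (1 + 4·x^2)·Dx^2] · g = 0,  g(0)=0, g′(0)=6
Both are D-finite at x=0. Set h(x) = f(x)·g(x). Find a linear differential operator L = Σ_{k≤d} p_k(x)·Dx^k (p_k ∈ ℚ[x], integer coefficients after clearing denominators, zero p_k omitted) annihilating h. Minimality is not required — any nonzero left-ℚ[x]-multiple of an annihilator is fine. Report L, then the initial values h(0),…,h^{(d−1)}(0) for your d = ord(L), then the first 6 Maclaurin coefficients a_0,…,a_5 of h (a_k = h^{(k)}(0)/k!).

f: a_k = 0, 4, 0, -2/3, 0, 1/30, …
g: a_k = 0, 6, 0, -8, 0, 96/5, …
Sym-product of L_f,L_g gives L₀ (≤ ord 4).
L = (85 + 944·x^2 + 416·x^4 + 256·x^6 + 256·x^8) + (144·x + 704·x^3 + 768·x^5 + 1024·x^7)·Dx + (90 + 992·x^2 + 576·x^4 + 512·x^6 + 512·x^8)·Dx^2 + (144·x + 704·x^3 + 768·x^5 + 1024·x^7)·Dx^3 + (5 + 48·x^2 + 160·x^4 + 256·x^6 + 256·x^8)·Dx^4  (order 4).
h: a_k = 0, 0, 24, 0, -36, 0, …
ICs: h(0) = 0, h′(0) = 0, h′′(0) = 48, h′′′(0) = 0.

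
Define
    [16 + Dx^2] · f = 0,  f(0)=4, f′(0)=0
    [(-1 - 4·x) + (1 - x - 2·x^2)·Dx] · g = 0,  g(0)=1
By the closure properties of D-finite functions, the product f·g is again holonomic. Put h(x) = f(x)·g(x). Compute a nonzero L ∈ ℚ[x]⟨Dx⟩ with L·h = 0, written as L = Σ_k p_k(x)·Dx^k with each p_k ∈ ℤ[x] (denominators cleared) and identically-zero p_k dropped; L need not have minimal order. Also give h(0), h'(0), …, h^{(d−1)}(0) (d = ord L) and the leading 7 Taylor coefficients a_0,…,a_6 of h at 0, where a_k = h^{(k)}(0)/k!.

f: a_k = 4, 0, -32, 0, 128/3, 0, -1024/45, …
g: a_k = 1, 1, 3, 5, 11, 21, 43, …
h₀=f·g: eliminate ⇒ L₀, order ≤ 2·1.
L = (-12 + 16·x + 32·x^2) + (2 + 8·x)·Dx + (-1 + x + 2·x^2)·Dx^2  (order 2).
h: a_k = 4, 4, -20, -12, -28/3, -100/3, -3364/45, …
ICs: h(0) = 4, h′(0) = 4.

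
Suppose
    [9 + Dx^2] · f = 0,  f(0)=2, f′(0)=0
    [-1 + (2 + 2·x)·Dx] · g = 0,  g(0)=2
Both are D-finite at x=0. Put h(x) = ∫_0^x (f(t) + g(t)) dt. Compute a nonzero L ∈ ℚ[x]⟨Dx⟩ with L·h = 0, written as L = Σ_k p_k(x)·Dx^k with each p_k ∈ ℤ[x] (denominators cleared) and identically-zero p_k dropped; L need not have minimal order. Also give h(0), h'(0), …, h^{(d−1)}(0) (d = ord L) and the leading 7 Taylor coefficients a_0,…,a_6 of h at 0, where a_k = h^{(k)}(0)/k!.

L = (-351 - 648·x - 324·x^2)·Dx + (630 + 1926·x + 1944·x^2 + 648·x^3)·Dx^2 + (-39 - 72·x - 36·x^2)·Dx^3 + (70 + 214·x + 216·x^2 + 72·x^3)·Dx^4  (order 4).
h: a_k = 0, 4, 1/2, -37/12, 1/32, 427/320, 7/768, …
ICs: h(0) = 0, h′(0) = 4, h′′(0) = 1, h′′′(0) = -37/2.

f: a_k = 2, 0, -9, 0, 27/4, 0, -81/40, …
g: a_k = 2, 1, -1/4, 1/8, -5/64, 7/128, -21/512, …
Weyl lclm of L_f,L_g ⇒ L₀ (ord ≤ 3).
Integrate: L := L₀·Dx.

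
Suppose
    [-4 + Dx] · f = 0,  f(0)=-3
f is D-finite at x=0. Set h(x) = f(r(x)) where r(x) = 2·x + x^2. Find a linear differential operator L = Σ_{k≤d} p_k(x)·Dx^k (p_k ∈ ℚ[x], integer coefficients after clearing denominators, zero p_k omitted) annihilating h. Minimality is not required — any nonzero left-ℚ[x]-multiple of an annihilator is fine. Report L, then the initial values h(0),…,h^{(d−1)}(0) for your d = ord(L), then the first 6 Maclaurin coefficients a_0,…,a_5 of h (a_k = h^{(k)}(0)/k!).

L = (-8 - 8·x) + Dx  (order 1).
h: a_k = -3, -24, -108, -352, -920, -10176/5, …
ICs: h(0) = -3.

f: a_k = -3, -12, -24, -32, -32, -128/5, …
Change of var in L_f (x↦r) gives L₀.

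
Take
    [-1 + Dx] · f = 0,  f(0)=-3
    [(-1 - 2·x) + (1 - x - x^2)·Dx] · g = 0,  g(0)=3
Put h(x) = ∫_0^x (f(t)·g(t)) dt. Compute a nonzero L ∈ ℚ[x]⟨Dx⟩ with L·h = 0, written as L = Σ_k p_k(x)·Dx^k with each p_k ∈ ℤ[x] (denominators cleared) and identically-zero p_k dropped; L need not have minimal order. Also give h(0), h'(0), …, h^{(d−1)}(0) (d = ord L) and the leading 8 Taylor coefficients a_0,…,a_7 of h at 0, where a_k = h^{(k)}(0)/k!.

L = (2 + x - x^2)·Dx + (-1 + x + x^2)·Dx^2  (order 2).
h: a_k = 0, -9, -9, -21/2, -51/4, -663/40, -893/40, -17347/560, …
ICs: h(0) = 0, h′(0) = -9.

f: a_k = -3, -3, -3/2, -1/2, -1/8, -1/40, -1/240, -1/1680, …
g: a_k = 3, 3, 6, 9, 15, 24, 39, 63, …
Sym-product of L_f,L_g gives L₀ (≤ ord 1).
∫: right-multiply L₀ by Dx.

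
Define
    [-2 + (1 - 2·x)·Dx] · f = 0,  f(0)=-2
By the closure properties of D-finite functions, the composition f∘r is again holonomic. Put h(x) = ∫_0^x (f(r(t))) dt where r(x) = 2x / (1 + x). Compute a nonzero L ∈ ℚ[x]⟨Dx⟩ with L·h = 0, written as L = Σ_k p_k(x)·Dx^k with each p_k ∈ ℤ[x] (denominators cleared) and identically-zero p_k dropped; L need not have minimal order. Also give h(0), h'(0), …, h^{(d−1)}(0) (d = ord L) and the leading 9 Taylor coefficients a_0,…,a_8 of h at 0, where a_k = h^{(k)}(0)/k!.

L = 4·Dx + (-1 + 2·x + 3·x^2)·Dx^2  (order 2).
h: a_k = 0, -2, -4, -8, -18, -216/5, -108, -1944/7, -729, …
ICs: h(0) = 0, h′(0) = -2.

f: a_k = -2, -4, -8, -16, -32, -64, -128, -256, -512, …
f∘r: x↦r, Dx↦Dx/r' in L_f ⇒ L₀.
h=∫₀ˣh₀: take L = L₀·Dx.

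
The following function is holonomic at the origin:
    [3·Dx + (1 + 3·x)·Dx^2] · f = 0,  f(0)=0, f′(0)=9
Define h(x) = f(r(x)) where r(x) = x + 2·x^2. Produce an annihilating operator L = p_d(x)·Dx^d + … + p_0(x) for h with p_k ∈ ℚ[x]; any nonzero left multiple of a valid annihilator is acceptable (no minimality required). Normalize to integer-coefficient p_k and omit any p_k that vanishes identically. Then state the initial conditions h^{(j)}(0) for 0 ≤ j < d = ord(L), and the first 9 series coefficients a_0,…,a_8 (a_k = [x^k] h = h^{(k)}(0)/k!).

f: a_k = 0, 9, -27/2, 27, -243/4, 729/5, -729/2, 6561/7, -19683/8, …
L₀ from L_f via x↦r, Dx↦r'^{-1}Dx.
L = (-1 + 12·x + 24·x^2)·Dx + (1 + 7·x + 18·x^2 + 24·x^3)·Dx^2  (order 2).
h: a_k = 0, 9, 9/2, -27, 189/4, -81/5, -297/2, 3159/7, -4131/8, …
ICs: h(0) = 0, h′(0) = 9.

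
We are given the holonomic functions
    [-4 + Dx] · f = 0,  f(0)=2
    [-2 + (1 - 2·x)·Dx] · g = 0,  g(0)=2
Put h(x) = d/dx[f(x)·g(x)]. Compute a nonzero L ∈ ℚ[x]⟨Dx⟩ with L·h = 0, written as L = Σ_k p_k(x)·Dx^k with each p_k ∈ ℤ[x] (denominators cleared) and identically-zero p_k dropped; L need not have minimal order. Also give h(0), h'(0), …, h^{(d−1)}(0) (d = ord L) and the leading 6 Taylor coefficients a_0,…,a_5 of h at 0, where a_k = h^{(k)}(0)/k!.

L = (20 - 48·x + 32·x^2) + (-3 + 10·x - 8·x^2)·Dx  (order 1).
h: a_k = 24, 160, 608, 1792, 13952/3, 169472/15, …
ICs: h(0) = 24.

f: a_k = 2, 8, 16, 64/3, 64/3, 256/15, …
g: a_k = 2, 4, 8, 16, 32, 64, …
Sym-product of L_f,L_g gives L₀ (≤ ord 1).
Derive L from L₀ (diff closure).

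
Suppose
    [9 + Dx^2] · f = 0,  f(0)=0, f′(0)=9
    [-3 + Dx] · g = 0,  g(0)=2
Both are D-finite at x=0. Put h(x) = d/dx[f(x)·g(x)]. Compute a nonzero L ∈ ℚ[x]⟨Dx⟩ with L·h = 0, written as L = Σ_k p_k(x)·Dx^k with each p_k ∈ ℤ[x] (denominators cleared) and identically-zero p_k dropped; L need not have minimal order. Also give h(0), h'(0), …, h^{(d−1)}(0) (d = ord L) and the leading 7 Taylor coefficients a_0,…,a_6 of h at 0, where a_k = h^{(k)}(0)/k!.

L = 18 - 6·Dx + Dx^2  (order 2).
h: a_k = 18, 108, 162, 0, -243, -1458/5, -729/5, …
ICs: h(0) = 18, h′(0) = 108.

f: a_k = 0, 9, 0, -27/2, 0, 243/40, 0, …
g: a_k = 2, 6, 9, 9, 27/4, 81/20, 81/40, …
f·g: L₀ = L_f ⊗_s L_g, ord ≤ 2·1.
h=h₀': d/dx-closure on L₀ ⇒ L.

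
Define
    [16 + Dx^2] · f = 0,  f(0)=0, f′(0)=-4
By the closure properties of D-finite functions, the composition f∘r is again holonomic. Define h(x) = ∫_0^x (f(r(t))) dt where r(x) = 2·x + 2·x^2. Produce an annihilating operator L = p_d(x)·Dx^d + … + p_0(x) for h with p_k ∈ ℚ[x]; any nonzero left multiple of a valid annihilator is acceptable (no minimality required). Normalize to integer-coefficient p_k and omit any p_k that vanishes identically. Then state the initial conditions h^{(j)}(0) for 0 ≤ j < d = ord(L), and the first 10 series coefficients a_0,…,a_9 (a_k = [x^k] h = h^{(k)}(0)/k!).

f: a_k = 0, -4, 0, 32/3, 0, -128/15, 0, 1024/315, 0, -2048/2835, …
h₀=f(r): pull back L_f along r ⇒ L₀.
h=∫₀ˣh₀: take L = L₀·Dx.
L = (64 + 384·x + 768·x^2 + 512·x^3)·Dx - 2·Dx^2 + (1 + 2·x)·Dx^3  (order 3).
h: a_k = 0, 0, -4, -8/3, 64/3, 256/5, -128/45, -1280/7, -91136/315, 8192/405, …
ICs: h(0) = 0, h′(0) = 0, h′′(0) = -8.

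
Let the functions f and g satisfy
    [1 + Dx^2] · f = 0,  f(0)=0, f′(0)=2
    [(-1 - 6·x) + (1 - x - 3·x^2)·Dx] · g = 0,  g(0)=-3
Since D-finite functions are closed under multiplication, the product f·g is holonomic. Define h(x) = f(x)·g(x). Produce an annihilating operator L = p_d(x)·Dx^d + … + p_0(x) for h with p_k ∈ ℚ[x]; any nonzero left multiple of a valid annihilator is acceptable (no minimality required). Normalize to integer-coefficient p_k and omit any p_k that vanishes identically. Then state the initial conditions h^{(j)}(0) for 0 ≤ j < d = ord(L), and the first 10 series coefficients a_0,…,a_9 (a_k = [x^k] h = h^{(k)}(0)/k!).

L = (5 + x + 3·x^2) + (2 + 12·x)·Dx + (-1 + x + 3·x^2)·Dx^2  (order 2).
h: a_k = 0, -6, -6, -23, -41, -2201/20, -4661/20, -473087/840, -1060373/840, -25504807/8640, …
ICs: h(0) = 0, h′(0) = -6.

f: a_k = 0, 2, 0, -1/3, 0, 1/60, 0, -1/2520, 0, 1/181440, …
g: a_k = -3, -3, -12, -21, -57, -120, -291, -651, -1524, -3477, …
f·g: L₀ = L_f ⊗_s L_g, ord ≤ 2·1.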